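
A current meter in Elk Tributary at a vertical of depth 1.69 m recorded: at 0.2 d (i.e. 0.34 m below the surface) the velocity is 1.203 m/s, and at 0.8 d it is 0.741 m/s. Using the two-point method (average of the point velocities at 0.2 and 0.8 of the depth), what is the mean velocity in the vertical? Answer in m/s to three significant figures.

0.972 m/s

v̄ = (1.203 + 0.741) / 2 = 0.9720 m/s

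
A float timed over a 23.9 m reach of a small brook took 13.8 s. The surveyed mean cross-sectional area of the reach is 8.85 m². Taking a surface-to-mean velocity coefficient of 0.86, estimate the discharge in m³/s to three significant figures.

v_surface = L / t̄ = 23.9 / 13.8 = 1.732 m/s
v_mean = 0.86 × 1.732 = 1.489 m/s
Q = A × v_mean = 8.85 × 1.489 = 13.18 m³/s

13.2 m³/s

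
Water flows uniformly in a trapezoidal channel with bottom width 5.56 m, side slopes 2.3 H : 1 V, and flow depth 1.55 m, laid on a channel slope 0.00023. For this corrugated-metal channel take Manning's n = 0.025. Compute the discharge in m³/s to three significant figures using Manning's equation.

A = (b + z·y)·y = (5.56 + 2.3×1.55)×1.55 = 14.14 m²
P = b + 2y√(1+z²) = 5.56 + 2×1.55×√(1+2.3²) = 13.33 m
R = A/P = 14.14/13.33 = 1.061 m
Q = (1/n)·A·R^(2/3)·S^(1/2) = (1/0.025) × 14.14 × 1.061^(2/3) × 0.00023^(1/2) = 8.924 m³/s

8.92 m³/s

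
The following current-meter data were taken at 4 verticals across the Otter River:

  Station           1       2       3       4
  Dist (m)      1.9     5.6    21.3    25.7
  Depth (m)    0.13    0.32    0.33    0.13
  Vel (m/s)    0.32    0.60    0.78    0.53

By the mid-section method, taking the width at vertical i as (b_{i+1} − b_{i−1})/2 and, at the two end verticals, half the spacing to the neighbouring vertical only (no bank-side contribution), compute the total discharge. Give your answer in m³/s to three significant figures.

w_1 = (5.6 − 1.9)/2 = 1.85 m; q_1 = 0.32 × 0.13 × 1.85 = 0.07696 m³/s
w_2 = (21.3 − 1.9)/2 = 9.7 m; q_2 = 0.60 × 0.32 × 9.7 = 1.862 m³/s
w_3 = (25.7 − 5.6)/2 = 10.05 m; q_3 = 0.78 × 0.33 × 10.05 = 2.587 m³/s
w_4 = (25.7 − 21.3)/2 = 2.2 m; q_4 = 0.53 × 0.13 × 2.2 = 0.1516 m³/s
Q = Σ qᵢ = 4.678 m³/s

4.68 m³/s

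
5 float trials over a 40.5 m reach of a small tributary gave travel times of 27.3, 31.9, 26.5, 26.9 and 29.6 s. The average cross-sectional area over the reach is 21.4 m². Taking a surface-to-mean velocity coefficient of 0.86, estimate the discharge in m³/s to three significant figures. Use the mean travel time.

t̄ = (27.3 + 31.9 + 26.5 + 26.9 + 29.6) / 5 = 28.44 s
v_surface = L / t̄ = 40.5 / 28.44 = 1.424 m/s
v_mean = 0.86 × 1.424 = 1.225 m/s
Q = A × v_mean = 21.4 × 1.225 = 26.21 m³/s

26.2 m³/s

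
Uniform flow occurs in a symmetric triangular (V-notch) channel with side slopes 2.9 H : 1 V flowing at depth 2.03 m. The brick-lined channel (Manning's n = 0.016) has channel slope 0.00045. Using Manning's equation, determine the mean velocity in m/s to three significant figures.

1.29 m/s

A = z·y² = 2.9×2.03² = 11.95 m²
P = 2y√(1+z²) = 2×2.03×√(1+2.9²) = 12.45 m
R = A/P = 11.95/12.45 = 0.9596 m
Q = (1/n)·A·R^(2/3)·S^(1/2) = (1/0.016) × 11.95 × 0.9596^(2/3) × 0.00045^(1/2) = 15.41 m³/s
V = Q/A = 15.41/11.95 = 1.290 m/s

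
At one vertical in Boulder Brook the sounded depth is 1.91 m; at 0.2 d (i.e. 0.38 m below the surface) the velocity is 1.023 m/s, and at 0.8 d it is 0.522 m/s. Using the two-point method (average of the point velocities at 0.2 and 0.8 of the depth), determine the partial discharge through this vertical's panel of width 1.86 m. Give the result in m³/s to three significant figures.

v̄ = (1.023 + 0.522) / 2 = 0.7725 m/s
q = v̄ × d × w = 0.7725 × 1.91 × 1.86 = 2.744 m³/s

2.74 m³/s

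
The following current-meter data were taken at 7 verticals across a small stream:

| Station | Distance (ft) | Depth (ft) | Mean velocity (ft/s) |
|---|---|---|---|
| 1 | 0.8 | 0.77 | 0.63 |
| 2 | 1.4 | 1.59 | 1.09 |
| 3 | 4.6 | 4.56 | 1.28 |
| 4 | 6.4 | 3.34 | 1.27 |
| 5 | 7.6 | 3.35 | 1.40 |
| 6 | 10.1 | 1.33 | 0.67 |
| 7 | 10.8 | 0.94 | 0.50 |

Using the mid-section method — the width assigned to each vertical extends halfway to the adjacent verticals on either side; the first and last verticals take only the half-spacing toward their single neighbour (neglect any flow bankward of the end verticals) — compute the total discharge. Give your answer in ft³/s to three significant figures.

w_1 = (1.4 − 0.8)/2 = 0.3 ft; q_1 = 0.63 × 0.77 × 0.3 = 0.1455 ft³/s
w_2 = (4.6 − 0.8)/2 = 1.9 ft; q_2 = 1.09 × 1.59 × 1.9 = 3.293 ft³/s
w_3 = (6.4 − 1.4)/2 = 2.5 ft; q_3 = 1.28 × 4.56 × 2.5 = 14.59 ft³/s
w_4 = (7.6 − 4.6)/2 = 1.5 ft; q_4 = 1.27 × 3.34 × 1.5 = 6.363 ft³/s
w_5 = (10.1 − 6.4)/2 = 1.85 ft; q_5 = 1.40 × 3.35 × 1.85 = 8.677 ft³/s
w_6 = (10.8 − 7.6)/2 = 1.6 ft; q_6 = 0.67 × 1.33 × 1.6 = 1.426 ft³/s
w_7 = (10.8 − 10.1)/2 = 0.35 ft; q_7 = 0.50 × 0.94 × 0.35 = 0.1645 ft³/s
Q = Σ qᵢ = 34.66 ft³/s

34.7 ft³/s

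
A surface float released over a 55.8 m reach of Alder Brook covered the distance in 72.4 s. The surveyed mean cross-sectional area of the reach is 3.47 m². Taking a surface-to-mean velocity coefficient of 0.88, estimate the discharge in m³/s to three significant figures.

v_surface = L / t̄ = 55.8 / 72.4 = 0.7707 m/s
v_mean = 0.88 × 0.7707 = 0.6782 m/s
Q = A × v_mean = 3.47 × 0.6782 = 2.353 m³/s

2.35 m³/s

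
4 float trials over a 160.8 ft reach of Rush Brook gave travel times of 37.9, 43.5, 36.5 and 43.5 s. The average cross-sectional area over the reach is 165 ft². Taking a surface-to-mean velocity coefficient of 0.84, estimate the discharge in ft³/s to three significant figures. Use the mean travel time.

t̄ = (37.9 + 43.5 + 36.5 + 43.5) / 4 = 40.35 s
v_surface = L / t̄ = 160.8 / 40.35 = 3.985 ft/s
v_mean = 0.84 × 3.985 = 3.348 ft/s
Q = A × v_mean = 165 × 3.348 = 552.3 ft³/s

552 ft³/s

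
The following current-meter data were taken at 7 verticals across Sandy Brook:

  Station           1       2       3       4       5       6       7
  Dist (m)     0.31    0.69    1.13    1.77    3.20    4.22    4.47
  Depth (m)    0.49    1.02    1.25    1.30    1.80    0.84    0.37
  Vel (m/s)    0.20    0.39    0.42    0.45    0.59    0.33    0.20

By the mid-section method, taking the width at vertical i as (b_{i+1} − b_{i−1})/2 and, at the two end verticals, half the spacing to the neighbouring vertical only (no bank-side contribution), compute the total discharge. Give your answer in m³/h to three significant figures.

w_1 = (0.69 − 0.31)/2 = 0.19 m; q_1 = 0.20 × 0.49 × 0.19 = 0.01862 m³/s
w_2 = (1.13 − 0.31)/2 = 0.41 m; q_2 = 0.39 × 1.02 × 0.41 = 0.1631 m³/s
w_3 = (1.77 − 0.69)/2 = 0.54 m; q_3 = 0.42 × 1.25 × 0.54 = 0.2835 m³/s
w_4 = (3.20 − 1.13)/2 = 1.035 m; q_4 = 0.45 × 1.30 × 1.035 = 0.6055 m³/s
w_5 = (4.22 − 1.77)/2 = 1.225 m; q_5 = 0.59 × 1.80 × 1.225 = 1.301 m³/s
w_6 = (4.47 − 3.20)/2 = 0.635 m; q_6 = 0.33 × 0.84 × 0.635 = 0.1760 m³/s
w_7 = (4.47 − 4.22)/2 = 0.125 m; q_7 = 0.20 × 0.37 × 0.125 = 0.009250 m³/s
Q = Σ qᵢ = 2.557 m³/s
= 2.557 × 3600 = 9205 m³/h

9200 m³/h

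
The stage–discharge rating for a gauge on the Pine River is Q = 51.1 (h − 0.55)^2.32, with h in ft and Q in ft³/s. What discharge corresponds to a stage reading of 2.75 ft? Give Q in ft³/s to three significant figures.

318 ft³/s

Q = 51.1 × (2.75 − 0.55)^2.32 = 51.1 × 2.2^2.32 = 318.3 ft³/s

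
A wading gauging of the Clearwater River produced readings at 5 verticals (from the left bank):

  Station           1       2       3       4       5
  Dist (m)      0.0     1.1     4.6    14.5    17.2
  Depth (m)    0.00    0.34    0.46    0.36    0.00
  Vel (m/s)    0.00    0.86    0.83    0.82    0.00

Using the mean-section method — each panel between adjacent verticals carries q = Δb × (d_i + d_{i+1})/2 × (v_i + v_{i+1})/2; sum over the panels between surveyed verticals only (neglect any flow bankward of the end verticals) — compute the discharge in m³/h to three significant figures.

17300 m³/h

Panel 1-2: Δb = 1.1 m, d̄ = (0.00+0.34)/2 = 0.17, v̄ = (0.00+0.86)/2 = 0.43 → q = 1.1×0.17×0.43 = 0.08041 m³/s
Panel 2-3: Δb = 3.5 m, d̄ = (0.34+0.46)/2 = 0.4, v̄ = (0.86+0.83)/2 = 0.845 → q = 3.5×0.4×0.845 = 1.183 m³/s
Panel 3-4: Δb = 9.9 m, d̄ = (0.46+0.36)/2 = 0.41, v̄ = (0.83+0.82)/2 = 0.825 → q = 9.9×0.41×0.825 = 3.349 m³/s
Panel 4-5: Δb = 2.7 m, d̄ = (0.36+0.00)/2 = 0.18, v̄ = (0.82+0.00)/2 = 0.41 → q = 2.7×0.18×0.41 = 0.1993 m³/s
Q = Σ q = 4.811 m³/s
= 4.811 × 3600 = 17320 m³/h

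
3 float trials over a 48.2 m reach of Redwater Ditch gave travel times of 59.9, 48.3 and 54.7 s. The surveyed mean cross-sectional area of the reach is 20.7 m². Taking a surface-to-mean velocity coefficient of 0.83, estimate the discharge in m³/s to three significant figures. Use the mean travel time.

t̄ = (59.9 + 48.3 + 54.7) / 3 = 54.3 s
v_surface = L / t̄ = 48.2 / 54.3 = 0.8877 m/s
v_mean = 0.83 × 0.8877 = 0.7368 m/s
Q = A × v_mean = 20.7 × 0.7368 = 15.25 m³/s

15.3 m³/s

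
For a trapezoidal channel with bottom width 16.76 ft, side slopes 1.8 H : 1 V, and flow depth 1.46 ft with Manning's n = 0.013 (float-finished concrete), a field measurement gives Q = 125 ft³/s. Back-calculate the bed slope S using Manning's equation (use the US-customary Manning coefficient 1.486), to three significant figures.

0.00112

A = (b + z·y)·y = (16.76 + 1.8×1.46)×1.46 = 28.31 ft²
P = b + 2y√(1+z²) = 16.76 + 2×1.46×√(1+1.8²) = 22.77 ft
R = A/P = 28.31/22.77 = 1.243 ft
S = (Q·n / (1.486·A·R^(2/3)))² = (125×0.013 / (1.486×28.31×1.156))² = 0.001117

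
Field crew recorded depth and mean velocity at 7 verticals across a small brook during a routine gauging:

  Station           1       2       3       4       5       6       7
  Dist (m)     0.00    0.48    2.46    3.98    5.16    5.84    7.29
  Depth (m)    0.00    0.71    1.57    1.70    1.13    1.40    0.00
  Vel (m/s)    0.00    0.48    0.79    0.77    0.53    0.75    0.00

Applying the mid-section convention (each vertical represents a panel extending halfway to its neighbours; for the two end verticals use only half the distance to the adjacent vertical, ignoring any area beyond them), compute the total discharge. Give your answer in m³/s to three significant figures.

6.03 m³/s

w_2 = (2.46 − 0.00)/2 = 1.23 m; q_2 = 0.48 × 0.71 × 1.23 = 0.4192 m³/s
w_3 = (3.98 − 0.48)/2 = 1.75 m; q_3 = 0.79 × 1.57 × 1.75 = 2.171 m³/s
w_4 = (5.16 − 2.46)/2 = 1.35 m; q_4 = 0.77 × 1.70 × 1.35 = 1.767 m³/s
w_5 = (5.84 − 3.98)/2 = 0.93 m; q_5 = 0.53 × 1.13 × 0.93 = 0.5570 m³/s
w_6 = (7.29 − 5.16)/2 = 1.065 m; q_6 = 0.75 × 1.40 × 1.065 = 1.118 m³/s
Stations 1, 7 contribute zero (depth or velocity is 0).
Q = Σ qᵢ = 6.032 m³/s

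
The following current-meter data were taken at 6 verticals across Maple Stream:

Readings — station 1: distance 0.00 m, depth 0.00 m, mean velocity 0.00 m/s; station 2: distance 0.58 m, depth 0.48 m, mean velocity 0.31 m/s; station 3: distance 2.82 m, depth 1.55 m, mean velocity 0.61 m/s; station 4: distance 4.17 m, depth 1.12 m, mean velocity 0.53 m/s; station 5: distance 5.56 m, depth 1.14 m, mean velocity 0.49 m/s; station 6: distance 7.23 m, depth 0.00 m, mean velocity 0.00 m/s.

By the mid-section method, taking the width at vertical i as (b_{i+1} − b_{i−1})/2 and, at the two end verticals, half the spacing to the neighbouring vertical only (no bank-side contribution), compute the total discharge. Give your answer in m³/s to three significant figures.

3.57 m³/s

w_2 = (2.82 − 0.00)/2 = 1.41 m; q_2 = 0.31 × 0.48 × 1.41 = 0.2098 m³/s
w_3 = (4.17 − 0.58)/2 = 1.795 m; q_3 = 0.61 × 1.55 × 1.795 = 1.697 m³/s
w_4 = (5.56 − 2.82)/2 = 1.37 m; q_4 = 0.53 × 1.12 × 1.37 = 0.8132 m³/s
w_5 = (7.23 − 4.17)/2 = 1.53 m; q_5 = 0.49 × 1.14 × 1.53 = 0.8547 m³/s
Stations 1, 6 contribute zero (depth or velocity is 0).
Q = Σ qᵢ = 3.575 m³/s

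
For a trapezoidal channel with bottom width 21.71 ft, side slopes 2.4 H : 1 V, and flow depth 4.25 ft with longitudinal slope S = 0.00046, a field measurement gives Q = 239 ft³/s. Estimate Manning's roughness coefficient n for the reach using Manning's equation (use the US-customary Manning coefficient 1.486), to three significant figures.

A = (b + z·y)·y = (21.71 + 2.4×4.25)×4.25 = 135.6 ft²
P = b + 2y√(1+z²) = 21.71 + 2×4.25×√(1+2.4²) = 43.81 ft
R = A/P = 135.6/43.81 = 3.096 ft
n = (1.486/Q)·A·R^(2/3)·S^(1/2) = (1.486/239) × 135.6 × 2.124 × 0.02145 = 0.03841

0.0384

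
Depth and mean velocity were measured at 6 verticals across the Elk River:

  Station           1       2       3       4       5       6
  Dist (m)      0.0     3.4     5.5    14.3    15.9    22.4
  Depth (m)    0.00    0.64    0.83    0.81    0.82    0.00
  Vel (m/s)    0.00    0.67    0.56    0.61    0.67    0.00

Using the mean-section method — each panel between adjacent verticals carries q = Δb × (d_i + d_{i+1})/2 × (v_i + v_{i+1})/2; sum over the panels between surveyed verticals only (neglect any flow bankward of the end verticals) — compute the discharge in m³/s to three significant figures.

7.26 m³/s

Panel 1-2: Δb = 3.4 m, d̄ = (0.00+0.64)/2 = 0.32, v̄ = (0.00+0.67)/2 = 0.335 → q = 3.4×0.32×0.335 = 0.3645 m³/s
Panel 2-3: Δb = 2.1 m, d̄ = (0.64+0.83)/2 = 0.735, v̄ = (0.67+0.56)/2 = 0.615 → q = 2.1×0.735×0.615 = 0.9493 m³/s
Panel 3-4: Δb = 8.8 m, d̄ = (0.83+0.81)/2 = 0.82, v̄ = (0.56+0.61)/2 = 0.585 → q = 8.8×0.82×0.585 = 4.221 m³/s
Panel 4-5: Δb = 1.6 m, d̄ = (0.81+0.82)/2 = 0.815, v̄ = (0.61+0.67)/2 = 0.64 → q = 1.6×0.815×0.64 = 0.8346 m³/s
Panel 5-6: Δb = 6.5 m, d̄ = (0.82+0.00)/2 = 0.41, v̄ = (0.67+0.00)/2 = 0.335 → q = 6.5×0.41×0.335 = 0.8928 m³/s
Q = Σ q = 7.262 m³/s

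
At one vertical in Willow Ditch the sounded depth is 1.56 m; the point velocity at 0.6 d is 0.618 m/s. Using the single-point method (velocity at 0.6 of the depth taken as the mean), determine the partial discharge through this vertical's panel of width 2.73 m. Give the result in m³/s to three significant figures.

2.63 m³/s

v̄ = v₀.₆ = 0.618 m/s
q = v̄ × d × w = 0.6180 × 1.56 × 2.73 = 2.632 m³/s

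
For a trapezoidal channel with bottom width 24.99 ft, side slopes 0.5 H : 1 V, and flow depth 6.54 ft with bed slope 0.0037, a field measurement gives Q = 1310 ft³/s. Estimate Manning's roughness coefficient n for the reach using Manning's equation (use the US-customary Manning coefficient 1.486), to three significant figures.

0.0356

A = (b + z·y)·y = (24.99 + 0.5×6.54)×6.54 = 184.8 ft²
P = b + 2y√(1+z²) = 24.99 + 2×6.54×√(1+0.5²) = 39.61 ft
R = A/P = 184.8/39.61 = 4.666 ft
n = (1.486/Q)·A·R^(2/3)·S^(1/2) = (1.486/1310) × 184.8 × 2.792 × 0.06083 = 0.03561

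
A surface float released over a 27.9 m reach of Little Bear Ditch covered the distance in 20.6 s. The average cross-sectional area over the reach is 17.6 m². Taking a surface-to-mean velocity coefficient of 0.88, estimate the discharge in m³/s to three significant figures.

v_surface = L / t̄ = 27.9 / 20.6 = 1.354 m/s
v_mean = 0.88 × 1.354 = 1.192 m/s
Q = A × v_mean = 17.6 × 1.192 = 20.98 m³/s

21.0 m³/s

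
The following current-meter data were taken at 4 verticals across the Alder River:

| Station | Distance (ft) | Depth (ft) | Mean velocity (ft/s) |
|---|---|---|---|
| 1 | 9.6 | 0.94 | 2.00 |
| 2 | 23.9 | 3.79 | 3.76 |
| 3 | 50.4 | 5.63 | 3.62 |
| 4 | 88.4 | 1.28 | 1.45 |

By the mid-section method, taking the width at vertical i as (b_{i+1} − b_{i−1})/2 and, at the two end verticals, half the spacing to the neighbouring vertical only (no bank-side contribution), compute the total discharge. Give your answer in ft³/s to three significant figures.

997 ft³/s

w_1 = (23.9 − 9.6)/2 = 7.15 ft; q_1 = 2.00 × 0.94 × 7.15 = 13.44 ft³/s
w_2 = (50.4 − 9.6)/2 = 20.4 ft; q_2 = 3.76 × 3.79 × 20.4 = 290.7 ft³/s
w_3 = (88.4 − 23.9)/2 = 32.25 ft; q_3 = 3.62 × 5.63 × 32.25 = 657.3 ft³/s
w_4 = (88.4 − 50.4)/2 = 19 ft; q_4 = 1.45 × 1.28 × 19 = 35.26 ft³/s
Q = Σ qᵢ = 996.7 ft³/s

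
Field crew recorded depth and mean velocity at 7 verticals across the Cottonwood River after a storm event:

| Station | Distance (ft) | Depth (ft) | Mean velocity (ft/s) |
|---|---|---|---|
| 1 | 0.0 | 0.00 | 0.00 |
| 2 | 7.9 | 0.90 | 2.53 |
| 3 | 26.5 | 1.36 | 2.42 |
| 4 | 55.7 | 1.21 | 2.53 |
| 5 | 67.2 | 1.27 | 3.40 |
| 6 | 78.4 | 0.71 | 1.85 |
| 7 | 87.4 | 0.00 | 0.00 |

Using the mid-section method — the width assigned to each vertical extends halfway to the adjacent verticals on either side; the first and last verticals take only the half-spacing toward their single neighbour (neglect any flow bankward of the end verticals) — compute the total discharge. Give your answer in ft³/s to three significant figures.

233 ft³/s

w_2 = (26.5 − 0.0)/2 = 13.25 ft; q_2 = 2.53 × 0.90 × 13.25 = 30.17 ft³/s
w_3 = (55.7 − 7.9)/2 = 23.9 ft; q_3 = 2.42 × 1.36 × 23.9 = 78.66 ft³/s
w_4 = (67.2 − 26.5)/2 = 20.35 ft; q_4 = 2.53 × 1.21 × 20.35 = 62.30 ft³/s
w_5 = (78.4 − 55.7)/2 = 11.35 ft; q_5 = 3.40 × 1.27 × 11.35 = 49.01 ft³/s
w_6 = (87.4 − 67.2)/2 = 10.1 ft; q_6 = 1.85 × 0.71 × 10.1 = 13.27 ft³/s
Stations 1, 7 contribute zero (depth or velocity is 0).
Q = Σ qᵢ = 233.4 ft³/s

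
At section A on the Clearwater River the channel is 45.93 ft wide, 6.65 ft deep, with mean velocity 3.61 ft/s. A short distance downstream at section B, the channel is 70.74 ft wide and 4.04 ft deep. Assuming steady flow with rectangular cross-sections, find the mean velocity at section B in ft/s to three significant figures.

Q = A₁V₁ = (45.93×6.65) × 3.61 = 1103 ft³/s
A₂ = 70.74 × 4.04 = 285.8 ft²
V₂ = Q/A₂ = 1103/285.8 = 3.858 ft/s

3.86 ft/s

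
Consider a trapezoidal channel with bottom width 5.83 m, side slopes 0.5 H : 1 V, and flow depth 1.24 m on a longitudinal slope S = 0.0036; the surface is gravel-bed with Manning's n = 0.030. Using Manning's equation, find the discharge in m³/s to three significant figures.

15.2 m³/s

A = (b + z·y)·y = (5.83 + 0.5×1.24)×1.24 = 7.998 m²
P = b + 2y√(1+z²) = 5.83 + 2×1.24×√(1+0.5²) = 8.603 m
R = A/P = 7.998/8.603 = 0.9297 m
Q = (1/n)·A·R^(2/3)·S^(1/2) = (1/0.030) × 7.998 × 0.9297^(2/3) × 0.0036^(1/2) = 15.24 m³/s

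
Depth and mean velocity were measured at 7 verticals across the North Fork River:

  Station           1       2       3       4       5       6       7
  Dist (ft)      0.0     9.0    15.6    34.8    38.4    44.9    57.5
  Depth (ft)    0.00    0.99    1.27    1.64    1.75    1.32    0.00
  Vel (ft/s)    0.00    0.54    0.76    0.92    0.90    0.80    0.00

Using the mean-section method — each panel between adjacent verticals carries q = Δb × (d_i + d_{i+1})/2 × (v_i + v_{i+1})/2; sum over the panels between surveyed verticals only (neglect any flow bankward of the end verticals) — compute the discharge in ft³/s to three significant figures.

46.9 ft³/s

Panel 1-2: Δb = 9 ft, d̄ = (0.00+0.99)/2 = 0.495, v̄ = (0.00+0.54)/2 = 0.27 → q = 9×0.495×0.27 = 1.203 ft³/s
Panel 2-3: Δb = 6.6 ft, d̄ = (0.99+1.27)/2 = 1.13, v̄ = (0.54+0.76)/2 = 0.65 → q = 6.6×1.13×0.65 = 4.848 ft³/s
Panel 3-4: Δb = 19.2 ft, d̄ = (1.27+1.64)/2 = 1.455, v̄ = (0.76+0.92)/2 = 0.84 → q = 19.2×1.455×0.84 = 23.47 ft³/s
Panel 4-5: Δb = 3.6 ft, d̄ = (1.64+1.75)/2 = 1.695, v̄ = (0.92+0.90)/2 = 0.91 → q = 3.6×1.695×0.91 = 5.553 ft³/s
Panel 5-6: Δb = 6.5 ft, d̄ = (1.75+1.32)/2 = 1.535, v̄ = (0.90+0.80)/2 = 0.85 → q = 6.5×1.535×0.85 = 8.481 ft³/s
Panel 6-7: Δb = 12.6 ft, d̄ = (1.32+0.00)/2 = 0.66, v̄ = (0.80+0.00)/2 = 0.4 → q = 12.6×0.66×0.4 = 3.326 ft³/s
Q = Σ q = 46.88 ft³/s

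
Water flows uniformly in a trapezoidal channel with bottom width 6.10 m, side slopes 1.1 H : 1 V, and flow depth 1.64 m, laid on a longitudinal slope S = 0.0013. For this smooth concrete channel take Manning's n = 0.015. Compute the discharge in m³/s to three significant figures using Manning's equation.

A = (b + z·y)·y = (6.10 + 1.1×1.64)×1.64 = 12.96 m²
P = b + 2y√(1+z²) = 6.10 + 2×1.64×√(1+1.1²) = 10.98 m
R = A/P = 12.96/10.98 = 1.181 m
Q = (1/n)·A·R^(2/3)·S^(1/2) = (1/0.015) × 12.96 × 1.181^(2/3) × 0.0013^(1/2) = 34.81 m³/s

34.8 m³/s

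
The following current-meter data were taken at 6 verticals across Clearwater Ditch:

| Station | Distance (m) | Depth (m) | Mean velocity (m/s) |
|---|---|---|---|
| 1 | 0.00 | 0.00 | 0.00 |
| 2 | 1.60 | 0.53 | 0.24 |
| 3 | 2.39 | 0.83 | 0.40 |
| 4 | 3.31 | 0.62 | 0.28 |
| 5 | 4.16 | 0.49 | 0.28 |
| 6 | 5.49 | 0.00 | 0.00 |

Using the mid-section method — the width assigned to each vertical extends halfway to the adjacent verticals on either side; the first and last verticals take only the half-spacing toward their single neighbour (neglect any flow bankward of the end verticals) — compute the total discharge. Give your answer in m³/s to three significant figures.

0.739 m³/s

w_2 = (2.39 − 0.00)/2 = 1.195 m; q_2 = 0.24 × 0.53 × 1.195 = 0.1520 m³/s
w_3 = (3.31 − 1.60)/2 = 0.855 m; q_3 = 0.40 × 0.83 × 0.855 = 0.2839 m³/s
w_4 = (4.16 − 2.39)/2 = 0.885 m; q_4 = 0.28 × 0.62 × 0.885 = 0.1536 m³/s
w_5 = (5.49 − 3.31)/2 = 1.09 m; q_5 = 0.28 × 0.49 × 1.09 = 0.1495 m³/s
Stations 1, 6 contribute zero (depth or velocity is 0).
Q = Σ qᵢ = 0.7390 m³/s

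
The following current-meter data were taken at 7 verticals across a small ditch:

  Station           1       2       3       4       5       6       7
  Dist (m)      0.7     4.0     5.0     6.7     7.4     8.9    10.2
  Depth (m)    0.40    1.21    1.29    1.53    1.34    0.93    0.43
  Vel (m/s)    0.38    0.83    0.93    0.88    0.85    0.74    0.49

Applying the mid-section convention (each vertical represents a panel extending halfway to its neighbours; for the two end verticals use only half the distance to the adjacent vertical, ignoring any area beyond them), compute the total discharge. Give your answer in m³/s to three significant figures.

8.00 m³/s

w_1 = (4.0 − 0.7)/2 = 1.65 m; q_1 = 0.38 × 0.40 × 1.65 = 0.2508 m³/s
w_2 = (5.0 − 0.7)/2 = 2.15 m; q_2 = 0.83 × 1.21 × 2.15 = 2.159 m³/s
w_3 = (6.7 − 4.0)/2 = 1.35 m; q_3 = 0.93 × 1.29 × 1.35 = 1.620 m³/s
w_4 = (7.4 − 5.0)/2 = 1.2 m; q_4 = 0.88 × 1.53 × 1.2 = 1.616 m³/s
w_5 = (8.9 − 6.7)/2 = 1.1 m; q_5 = 0.85 × 1.34 × 1.1 = 1.253 m³/s
w_6 = (10.2 − 7.4)/2 = 1.4 m; q_6 = 0.74 × 0.93 × 1.4 = 0.9635 m³/s
w_7 = (10.2 − 8.9)/2 = 0.65 m; q_7 = 0.49 × 0.43 × 0.65 = 0.1370 m³/s
Q = Σ qᵢ = 7.999 m³/s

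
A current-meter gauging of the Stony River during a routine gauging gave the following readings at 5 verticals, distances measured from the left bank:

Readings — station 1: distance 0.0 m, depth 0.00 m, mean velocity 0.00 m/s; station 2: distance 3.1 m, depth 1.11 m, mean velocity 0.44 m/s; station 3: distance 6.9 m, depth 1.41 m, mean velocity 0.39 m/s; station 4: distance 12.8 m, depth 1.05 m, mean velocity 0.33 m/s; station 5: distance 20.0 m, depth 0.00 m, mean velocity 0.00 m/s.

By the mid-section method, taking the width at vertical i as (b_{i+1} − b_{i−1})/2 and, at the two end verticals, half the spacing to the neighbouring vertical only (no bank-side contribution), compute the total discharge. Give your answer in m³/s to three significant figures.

6.62 m³/s

w_2 = (6.9 − 0.0)/2 = 3.45 m; q_2 = 0.44 × 1.11 × 3.45 = 1.685 m³/s
w_3 = (12.8 − 3.1)/2 = 4.85 m; q_3 = 0.39 × 1.41 × 4.85 = 2.667 m³/s
w_4 = (20.0 − 6.9)/2 = 6.55 m; q_4 = 0.33 × 1.05 × 6.55 = 2.270 m³/s
Stations 1, 5 contribute zero (depth or velocity is 0).
Q = Σ qᵢ = 6.622 m³/s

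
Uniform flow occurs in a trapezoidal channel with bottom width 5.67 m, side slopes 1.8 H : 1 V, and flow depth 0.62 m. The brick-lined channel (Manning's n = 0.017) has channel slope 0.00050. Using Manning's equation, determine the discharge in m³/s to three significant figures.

A = (b + z·y)·y = (5.67 + 1.8×0.62)×0.62 = 4.207 m²
P = b + 2y√(1+z²) = 5.67 + 2×0.62×√(1+1.8²) = 8.223 m
R = A/P = 4.207/8.223 = 0.5116 m
Q = (1/n)·A·R^(2/3)·S^(1/2) = (1/0.017) × 4.207 × 0.5116^(2/3) × 0.00050^(1/2) = 3.540 m³/s

3.54 m³/s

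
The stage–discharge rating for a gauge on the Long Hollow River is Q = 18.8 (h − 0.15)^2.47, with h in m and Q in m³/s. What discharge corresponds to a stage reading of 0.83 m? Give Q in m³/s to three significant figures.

7.25 m³/s

Q = 18.8 × (0.83 − 0.15)^2.47 = 18.8 × 0.68^2.47 = 7.252 m³/s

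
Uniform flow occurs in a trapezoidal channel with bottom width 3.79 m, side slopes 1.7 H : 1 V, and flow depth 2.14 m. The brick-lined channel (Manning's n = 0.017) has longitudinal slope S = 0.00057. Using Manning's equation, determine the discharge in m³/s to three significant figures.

A = (b + z·y)·y = (3.79 + 1.7×2.14)×2.14 = 15.90 m²
P = b + 2y√(1+z²) = 3.79 + 2×2.14×√(1+1.7²) = 12.23 m
R = A/P = 15.90/12.23 = 1.300 m
Q = (1/n)·A·R^(2/3)·S^(1/2) = (1/0.017) × 15.90 × 1.300^(2/3) × 0.00057^(1/2) = 26.59 m³/s

26.6 m³/s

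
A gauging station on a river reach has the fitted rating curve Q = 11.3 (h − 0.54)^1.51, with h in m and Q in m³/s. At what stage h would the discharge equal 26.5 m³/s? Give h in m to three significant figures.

h − h₀ = (Q/C)^(1/b) = (26.5/11.3)^(1/1.51) = 1.759 m
h = 0.54 + 1.759 = 2.299 m

2.30 m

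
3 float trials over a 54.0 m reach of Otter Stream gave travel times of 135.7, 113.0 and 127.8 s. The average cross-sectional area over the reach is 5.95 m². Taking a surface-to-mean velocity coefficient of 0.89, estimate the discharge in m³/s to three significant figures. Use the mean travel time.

t̄ = (135.7 + 113.0 + 127.8) / 3 = 125.5 s
v_surface = L / t̄ = 54.0 / 125.5 = 0.4303 m/s
v_mean = 0.89 × 0.4303 = 0.3829 m/s
Q = A × v_mean = 5.95 × 0.3829 = 2.279 m³/s

2.28 m³/s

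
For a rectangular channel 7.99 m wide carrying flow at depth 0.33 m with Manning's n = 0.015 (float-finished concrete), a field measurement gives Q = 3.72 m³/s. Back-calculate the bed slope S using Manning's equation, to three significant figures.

0.00218

A = b·y = 7.99 × 0.33 = 2.637 m²
P = b + 2y = 7.99 + 2×0.33 = 8.650 m
R = A/P = 2.637/8.650 = 0.3048 m
S = (Q·n / (1·A·R^(2/3)))² = (3.72×0.015 / (1×2.637×0.4529))² = 0.002183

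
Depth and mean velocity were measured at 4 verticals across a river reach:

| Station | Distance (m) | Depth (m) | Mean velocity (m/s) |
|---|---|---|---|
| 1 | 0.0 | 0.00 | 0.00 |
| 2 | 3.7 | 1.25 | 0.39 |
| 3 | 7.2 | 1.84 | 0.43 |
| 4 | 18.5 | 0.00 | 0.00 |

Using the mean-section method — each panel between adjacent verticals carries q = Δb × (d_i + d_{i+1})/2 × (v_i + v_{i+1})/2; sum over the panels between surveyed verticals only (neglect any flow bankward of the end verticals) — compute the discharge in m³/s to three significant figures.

Panel 1-2: Δb = 3.7 m, d̄ = (0.00+1.25)/2 = 0.625, v̄ = (0.00+0.39)/2 = 0.195 → q = 3.7×0.625×0.195 = 0.4509 m³/s
Panel 2-3: Δb = 3.5 m, d̄ = (1.25+1.84)/2 = 1.545, v̄ = (0.39+0.43)/2 = 0.41 → q = 3.5×1.545×0.41 = 2.217 m³/s
Panel 3-4: Δb = 11.3 m, d̄ = (1.84+0.00)/2 = 0.92, v̄ = (0.43+0.00)/2 = 0.215 → q = 11.3×0.92×0.215 = 2.235 m³/s
Q = Σ q = 4.903 m³/s

4.90 m³/s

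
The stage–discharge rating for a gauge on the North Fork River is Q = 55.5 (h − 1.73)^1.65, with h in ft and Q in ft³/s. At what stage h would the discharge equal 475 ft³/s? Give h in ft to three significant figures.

h − h₀ = (Q/C)^(1/b) = (475/55.5)^(1/1.65) = 3.674 ft
h = 1.73 + 3.674 = 5.404 ft

5.40 ft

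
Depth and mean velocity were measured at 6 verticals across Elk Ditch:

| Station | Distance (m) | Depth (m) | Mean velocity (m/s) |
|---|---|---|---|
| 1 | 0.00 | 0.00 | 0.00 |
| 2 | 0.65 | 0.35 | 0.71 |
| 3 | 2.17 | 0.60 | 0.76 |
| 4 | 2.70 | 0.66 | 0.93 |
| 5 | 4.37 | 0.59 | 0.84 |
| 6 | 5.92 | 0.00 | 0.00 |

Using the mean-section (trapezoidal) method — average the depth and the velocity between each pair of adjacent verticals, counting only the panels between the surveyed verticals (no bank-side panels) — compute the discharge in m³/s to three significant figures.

1.97 m³/s

Panel 1-2: Δb = 0.65 m, d̄ = (0.00+0.35)/2 = 0.175, v̄ = (0.00+0.71)/2 = 0.355 → q = 0.65×0.175×0.355 = 0.04038 m³/s
Panel 2-3: Δb = 1.52 m, d̄ = (0.35+0.60)/2 = 0.475, v̄ = (0.71+0.76)/2 = 0.735 → q = 1.52×0.475×0.735 = 0.5307 m³/s
Panel 3-4: Δb = 0.53 m, d̄ = (0.60+0.66)/2 = 0.63, v̄ = (0.76+0.93)/2 = 0.845 → q = 0.53×0.63×0.845 = 0.2821 m³/s
Panel 4-5: Δb = 1.67 m, d̄ = (0.66+0.59)/2 = 0.625, v̄ = (0.93+0.84)/2 = 0.885 → q = 1.67×0.625×0.885 = 0.9237 m³/s
Panel 5-6: Δb = 1.55 m, d̄ = (0.59+0.00)/2 = 0.295, v̄ = (0.84+0.00)/2 = 0.42 → q = 1.55×0.295×0.42 = 0.1920 m³/s
Q = Σ q = 1.969 m³/s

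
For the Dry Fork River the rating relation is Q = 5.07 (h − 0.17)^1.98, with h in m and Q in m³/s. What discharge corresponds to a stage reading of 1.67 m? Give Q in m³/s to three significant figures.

11.3 m³/s

Q = 5.07 × (1.67 − 0.17)^1.98 = 5.07 × 1.5^1.98 = 11.32 m³/s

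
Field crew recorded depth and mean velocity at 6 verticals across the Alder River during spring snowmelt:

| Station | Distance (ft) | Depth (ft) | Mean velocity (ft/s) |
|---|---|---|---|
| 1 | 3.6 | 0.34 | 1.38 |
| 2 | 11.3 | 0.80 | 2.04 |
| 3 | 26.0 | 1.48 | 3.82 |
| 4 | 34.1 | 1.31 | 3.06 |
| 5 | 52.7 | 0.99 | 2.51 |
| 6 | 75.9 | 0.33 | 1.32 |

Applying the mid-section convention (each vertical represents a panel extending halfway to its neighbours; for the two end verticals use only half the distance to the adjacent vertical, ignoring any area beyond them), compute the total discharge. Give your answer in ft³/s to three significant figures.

195 ft³/s

w_1 = (11.3 − 3.6)/2 = 3.85 ft; q_1 = 1.38 × 0.34 × 3.85 = 1.806 ft³/s
w_2 = (26.0 − 3.6)/2 = 11.2 ft; q_2 = 2.04 × 0.80 × 11.2 = 18.28 ft³/s
w_3 = (34.1 − 11.3)/2 = 11.4 ft; q_3 = 3.82 × 1.48 × 11.4 = 64.45 ft³/s
w_4 = (52.7 − 26.0)/2 = 13.35 ft; q_4 = 3.06 × 1.31 × 13.35 = 53.51 ft³/s
w_5 = (75.9 − 34.1)/2 = 20.9 ft; q_5 = 2.51 × 0.99 × 20.9 = 51.93 ft³/s
w_6 = (75.9 − 52.7)/2 = 11.6 ft; q_6 = 1.32 × 0.33 × 11.6 = 5.053 ft³/s
Q = Σ qᵢ = 195.0 ft³/s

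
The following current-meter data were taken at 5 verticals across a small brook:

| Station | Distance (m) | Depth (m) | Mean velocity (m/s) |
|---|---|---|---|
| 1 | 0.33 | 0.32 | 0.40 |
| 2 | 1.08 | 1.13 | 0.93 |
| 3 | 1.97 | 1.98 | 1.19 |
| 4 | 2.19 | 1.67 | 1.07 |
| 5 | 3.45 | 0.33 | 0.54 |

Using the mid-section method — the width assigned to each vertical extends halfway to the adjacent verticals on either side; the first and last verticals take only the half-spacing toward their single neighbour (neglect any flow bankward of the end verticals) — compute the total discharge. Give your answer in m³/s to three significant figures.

w_1 = (1.08 − 0.33)/2 = 0.375 m; q_1 = 0.40 × 0.32 × 0.375 = 0.04800 m³/s
w_2 = (1.97 − 0.33)/2 = 0.82 m; q_2 = 0.93 × 1.13 × 0.82 = 0.8617 m³/s
w_3 = (2.19 − 1.08)/2 = 0.555 m; q_3 = 1.19 × 1.98 × 0.555 = 1.308 m³/s
w_4 = (3.45 − 1.97)/2 = 0.74 m; q_4 = 1.07 × 1.67 × 0.74 = 1.322 m³/s
w_5 = (3.45 − 2.19)/2 = 0.63 m; q_5 = 0.54 × 0.33 × 0.63 = 0.1123 m³/s
Q = Σ qᵢ = 3.652 m³/s

3.65 m³/s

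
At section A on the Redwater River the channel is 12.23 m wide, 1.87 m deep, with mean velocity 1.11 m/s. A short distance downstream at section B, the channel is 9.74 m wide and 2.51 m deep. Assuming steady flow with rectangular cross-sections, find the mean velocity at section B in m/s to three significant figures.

Q = A₁V₁ = (12.23×1.87) × 1.11 = 25.39 m³/s
A₂ = 9.74 × 2.51 = 24.45 m²
V₂ = Q/A₂ = 25.39/24.45 = 1.038 m/s

1.04 m/s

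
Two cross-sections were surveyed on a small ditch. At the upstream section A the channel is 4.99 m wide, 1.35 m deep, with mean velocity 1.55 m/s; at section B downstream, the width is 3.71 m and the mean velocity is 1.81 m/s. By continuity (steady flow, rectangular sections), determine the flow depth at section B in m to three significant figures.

1.55 m

Q = A₁V₁ = (4.99×1.35) × 1.55 = 10.44 m³/s
d₂ = Q/(b₂ V₂) = 10.44/(3.71×1.81) = 1.555 m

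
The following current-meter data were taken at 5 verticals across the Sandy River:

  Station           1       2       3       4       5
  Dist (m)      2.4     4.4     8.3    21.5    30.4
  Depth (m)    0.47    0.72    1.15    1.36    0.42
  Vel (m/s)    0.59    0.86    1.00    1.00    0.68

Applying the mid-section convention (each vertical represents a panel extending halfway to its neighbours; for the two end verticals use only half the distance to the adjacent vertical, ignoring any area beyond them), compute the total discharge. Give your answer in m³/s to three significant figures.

28.2 m³/s

w_1 = (4.4 − 2.4)/2 = 1 m; q_1 = 0.59 × 0.47 × 1 = 0.2773 m³/s
w_2 = (8.3 − 2.4)/2 = 2.95 m; q_2 = 0.86 × 0.72 × 2.95 = 1.827 m³/s
w_3 = (21.5 − 4.4)/2 = 8.55 m; q_3 = 1.00 × 1.15 × 8.55 = 9.833 m³/s
w_4 = (30.4 − 8.3)/2 = 11.05 m; q_4 = 1.00 × 1.36 × 11.05 = 15.03 m³/s
w_5 = (30.4 − 21.5)/2 = 4.45 m; q_5 = 0.68 × 0.42 × 4.45 = 1.271 m³/s
Q = Σ qᵢ = 28.24 m³/s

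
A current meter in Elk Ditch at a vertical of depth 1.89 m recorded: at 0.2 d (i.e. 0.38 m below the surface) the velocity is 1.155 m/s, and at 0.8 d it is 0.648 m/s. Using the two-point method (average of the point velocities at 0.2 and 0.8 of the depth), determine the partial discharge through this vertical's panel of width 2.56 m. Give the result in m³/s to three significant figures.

v̄ = (1.155 + 0.648) / 2 = 0.9015 m/s
q = v̄ × d × w = 0.9015 × 1.89 × 2.56 = 4.362 m³/s

4.36 m³/s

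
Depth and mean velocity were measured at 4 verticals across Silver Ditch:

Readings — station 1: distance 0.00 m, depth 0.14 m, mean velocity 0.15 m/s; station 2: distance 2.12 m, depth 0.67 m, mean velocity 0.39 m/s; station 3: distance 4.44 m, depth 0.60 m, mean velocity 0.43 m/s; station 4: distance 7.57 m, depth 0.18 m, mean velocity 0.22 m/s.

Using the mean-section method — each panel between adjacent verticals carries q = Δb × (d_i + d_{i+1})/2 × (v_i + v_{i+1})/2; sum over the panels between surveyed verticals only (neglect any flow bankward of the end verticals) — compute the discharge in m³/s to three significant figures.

1.23 m³/s

Panel 1-2: Δb = 2.12 m, d̄ = (0.14+0.67)/2 = 0.405, v̄ = (0.15+0.39)/2 = 0.27 → q = 2.12×0.405×0.27 = 0.2318 m³/s
Panel 2-3: Δb = 2.32 m, d̄ = (0.67+0.60)/2 = 0.635, v̄ = (0.39+0.43)/2 = 0.41 → q = 2.32×0.635×0.41 = 0.6040 m³/s
Panel 3-4: Δb = 3.13 m, d̄ = (0.60+0.18)/2 = 0.39, v̄ = (0.43+0.22)/2 = 0.325 → q = 3.13×0.39×0.325 = 0.3967 m³/s
Q = Σ q = 1.233 m³/s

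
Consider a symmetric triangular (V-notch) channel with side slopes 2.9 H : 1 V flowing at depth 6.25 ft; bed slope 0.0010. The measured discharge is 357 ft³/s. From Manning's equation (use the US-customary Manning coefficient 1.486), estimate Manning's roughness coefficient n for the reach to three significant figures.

0.0307

A = z·y² = 2.9×6.25² = 113.3 ft²
P = 2y√(1+z²) = 2×6.25×√(1+2.9²) = 38.34 ft
R = A/P = 113.3/38.34 = 2.954 ft
n = (1.486/Q)·A·R^(2/3)·S^(1/2) = (1.486/357) × 113.3 × 2.059 × 0.03162 = 0.03070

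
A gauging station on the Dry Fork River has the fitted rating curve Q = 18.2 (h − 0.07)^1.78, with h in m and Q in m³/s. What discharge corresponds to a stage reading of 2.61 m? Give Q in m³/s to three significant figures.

Q = 18.2 × (2.61 − 0.07)^1.78 = 18.2 × 2.54^1.78 = 95.65 m³/s

95.6 m³/s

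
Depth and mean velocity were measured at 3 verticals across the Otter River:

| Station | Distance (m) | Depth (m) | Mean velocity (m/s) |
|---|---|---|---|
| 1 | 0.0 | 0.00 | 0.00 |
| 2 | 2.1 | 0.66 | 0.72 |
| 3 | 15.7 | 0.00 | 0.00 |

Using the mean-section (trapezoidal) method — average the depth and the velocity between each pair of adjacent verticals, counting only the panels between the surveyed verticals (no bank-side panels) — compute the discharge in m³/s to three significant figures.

Panel 1-2: Δb = 2.1 m, d̄ = (0.00+0.66)/2 = 0.33, v̄ = (0.00+0.72)/2 = 0.36 → q = 2.1×0.33×0.36 = 0.2495 m³/s
Panel 2-3: Δb = 13.6 m, d̄ = (0.66+0.00)/2 = 0.33, v̄ = (0.72+0.00)/2 = 0.36 → q = 13.6×0.33×0.36 = 1.616 m³/s
Q = Σ q = 1.865 m³/s

1.87 m³/s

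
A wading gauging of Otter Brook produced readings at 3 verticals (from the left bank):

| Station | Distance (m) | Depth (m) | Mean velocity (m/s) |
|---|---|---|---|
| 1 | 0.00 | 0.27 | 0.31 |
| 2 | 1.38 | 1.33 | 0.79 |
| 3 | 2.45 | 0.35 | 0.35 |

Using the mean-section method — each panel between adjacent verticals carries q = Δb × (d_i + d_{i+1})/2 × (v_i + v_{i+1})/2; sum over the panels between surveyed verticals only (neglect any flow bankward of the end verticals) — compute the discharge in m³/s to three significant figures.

1.12 m³/s

Panel 1-2: Δb = 1.38 m, d̄ = (0.27+1.33)/2 = 0.8, v̄ = (0.31+0.79)/2 = 0.55 → q = 1.38×0.8×0.55 = 0.6072 m³/s
Panel 2-3: Δb = 1.07 m, d̄ = (1.33+0.35)/2 = 0.84, v̄ = (0.79+0.35)/2 = 0.57 → q = 1.07×0.84×0.57 = 0.5123 m³/s
Q = Σ q = 1.120 m³/s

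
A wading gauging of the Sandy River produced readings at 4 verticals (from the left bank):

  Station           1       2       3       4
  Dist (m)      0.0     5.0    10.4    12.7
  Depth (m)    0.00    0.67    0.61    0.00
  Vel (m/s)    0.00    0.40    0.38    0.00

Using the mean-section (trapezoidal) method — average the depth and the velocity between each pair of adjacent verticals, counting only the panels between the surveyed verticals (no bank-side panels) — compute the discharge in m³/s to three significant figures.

1.82 m³/s

Panel 1-2: Δb = 5 m, d̄ = (0.00+0.67)/2 = 0.335, v̄ = (0.00+0.40)/2 = 0.2 → q = 5×0.335×0.2 = 0.3350 m³/s
Panel 2-3: Δb = 5.4 m, d̄ = (0.67+0.61)/2 = 0.64, v̄ = (0.40+0.38)/2 = 0.39 → q = 5.4×0.64×0.39 = 1.348 m³/s
Panel 3-4: Δb = 2.3 m, d̄ = (0.61+0.00)/2 = 0.305, v̄ = (0.38+0.00)/2 = 0.19 → q = 2.3×0.305×0.19 = 0.1333 m³/s
Q = Σ q = 1.816 m³/s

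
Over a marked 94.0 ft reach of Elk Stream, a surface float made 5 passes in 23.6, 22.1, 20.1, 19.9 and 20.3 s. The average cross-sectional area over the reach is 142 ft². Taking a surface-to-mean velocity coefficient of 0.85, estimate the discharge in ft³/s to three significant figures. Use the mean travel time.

t̄ = (23.6 + 22.1 + 20.1 + 19.9 + 20.3) / 5 = 21.2 s
v_surface = L / t̄ = 94.0 / 21.2 = 4.434 ft/s
v_mean = 0.85 × 4.434 = 3.769 ft/s
Q = A × v_mean = 142 × 3.769 = 535.2 ft³/s

535 ft³/s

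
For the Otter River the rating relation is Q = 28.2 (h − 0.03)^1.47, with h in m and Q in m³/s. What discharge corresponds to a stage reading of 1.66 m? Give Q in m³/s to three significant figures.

57.8 m³/s

Q = 28.2 × (1.66 − 0.03)^1.47 = 28.2 × 1.63^1.47 = 57.83 m³/s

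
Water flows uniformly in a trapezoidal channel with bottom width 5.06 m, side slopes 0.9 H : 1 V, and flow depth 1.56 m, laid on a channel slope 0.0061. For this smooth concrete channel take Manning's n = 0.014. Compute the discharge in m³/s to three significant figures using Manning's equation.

A = (b + z·y)·y = (5.06 + 0.9×1.56)×1.56 = 10.08 m²
P = b + 2y√(1+z²) = 5.06 + 2×1.56×√(1+0.9²) = 9.258 m
R = A/P = 10.08/9.258 = 1.089 m
Q = (1/n)·A·R^(2/3)·S^(1/2) = (1/0.014) × 10.08 × 1.089^(2/3) × 0.0061^(1/2) = 59.55 m³/s

59.6 m³/s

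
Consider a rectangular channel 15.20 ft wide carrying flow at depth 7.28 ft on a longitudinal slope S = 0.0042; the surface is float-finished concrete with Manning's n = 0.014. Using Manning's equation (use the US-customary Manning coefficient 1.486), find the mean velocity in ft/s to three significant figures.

16.5 ft/s

A = b·y = 15.20 × 7.28 = 110.7 ft²
P = b + 2y = 15.20 + 2×7.28 = 29.76 ft
R = A/P = 110.7/29.76 = 3.718 ft
Q = (1.486/n)·A·R^(2/3)·S^(1/2) = (1.486/0.014) × 110.7 × 3.718^(2/3) × 0.0042^(1/2) = 1827 ft³/s
V = Q/A = 1827/110.7 = 16.51 ft/s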